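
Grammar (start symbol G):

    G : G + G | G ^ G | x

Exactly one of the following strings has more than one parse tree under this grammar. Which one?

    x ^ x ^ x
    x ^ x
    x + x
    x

x ^ x ^ x: 2 trees
x ^ x: 1 tree
x + x: 1 tree
x: 1 tree

x ^ x ^ x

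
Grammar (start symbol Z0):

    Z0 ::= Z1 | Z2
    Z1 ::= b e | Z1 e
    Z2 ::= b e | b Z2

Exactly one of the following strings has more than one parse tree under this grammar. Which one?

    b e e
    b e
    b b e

b e

b e e: 1 tree
b e: 2 trees
b b e: 1 tree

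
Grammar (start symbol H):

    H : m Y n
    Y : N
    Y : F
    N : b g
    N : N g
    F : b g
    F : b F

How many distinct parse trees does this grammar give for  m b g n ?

2

Parse trees for m b g n:
  [H m [Y [N b g]] n]
  [H m [Y [F b g]] n]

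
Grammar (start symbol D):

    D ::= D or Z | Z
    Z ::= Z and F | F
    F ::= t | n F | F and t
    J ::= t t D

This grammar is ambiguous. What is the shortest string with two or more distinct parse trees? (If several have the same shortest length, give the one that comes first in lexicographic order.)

t and t

length 1: no string has ≥2 trees
length 2: no string has ≥2 trees
length 3: t and t has 2 parse trees

Two derivations of t and t:
  D ⇒ Z ⇒ Z and F ⇒ F and F ⇒ t and F ⇒ t and t
  D ⇒ Z ⇒ F ⇒ F and t ⇒ t and t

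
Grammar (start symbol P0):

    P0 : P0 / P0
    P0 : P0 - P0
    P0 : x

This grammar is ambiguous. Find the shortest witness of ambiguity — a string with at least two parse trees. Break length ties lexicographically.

length 1: no string has ≥2 trees
length 3: no string has ≥2 trees
length 5: x - x - x has 2 parse trees

Two derivations of x - x - x:
  P0 ⇒ P0 - P0 ⇒ P0 - P0 - P0 ⇒ x - P0 - P0 ⇒ x - x - P0 ⇒ x - x - x
  P0 ⇒ P0 - P0 ⇒ x - P0 ⇒ x - P0 - P0 ⇒ x - x - P0 ⇒ x - x - x

x - x - x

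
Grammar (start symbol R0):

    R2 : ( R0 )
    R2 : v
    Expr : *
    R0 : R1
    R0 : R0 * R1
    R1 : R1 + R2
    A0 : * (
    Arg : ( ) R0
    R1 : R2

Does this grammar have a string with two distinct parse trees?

Only R0, R1, R2 are reachable from R0; ignoring the rest: The grammar is stratified — R0 handles '*' (left-recursive), R1 handles '+', R2 atoms. Each operator has a fixed associativity and precedence level, so every string has one parse.

Unambiguous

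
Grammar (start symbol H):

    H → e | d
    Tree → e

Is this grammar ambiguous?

Only H is reachable from H; ignoring the rest: The reachable rules are right-linear with at most one rule per (nonterminal, next-terminal) pair. Each input token forces the next rule, so parsing is deterministic.

Unambiguous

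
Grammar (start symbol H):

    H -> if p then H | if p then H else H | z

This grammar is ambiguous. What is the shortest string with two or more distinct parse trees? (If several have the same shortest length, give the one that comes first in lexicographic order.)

if p then if p then z else z

length 1: no string has ≥2 trees
length 4: no string has ≥2 trees
length 6: no string has ≥2 trees
length 7: no string has ≥2 trees
length 9: if p then if p then z else z has 2 parse trees

Two derivations of if p then if p then z else z:
  H ⇒ if p then H ⇒ if p then if p then H else H ⇒ if p then if p then z else H ⇒ if p then if p then z else z
  H ⇒ if p then H else H ⇒ if p then if p then H else H ⇒ if p then if p then z else H ⇒ if p then if p then z else z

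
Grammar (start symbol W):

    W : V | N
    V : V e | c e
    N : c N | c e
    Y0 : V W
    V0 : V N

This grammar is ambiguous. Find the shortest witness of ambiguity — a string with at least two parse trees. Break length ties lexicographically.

length 2: c e has 2 parse trees

Two derivations of c e:
  W ⇒ V ⇒ c e
  W ⇒ N ⇒ c e

c e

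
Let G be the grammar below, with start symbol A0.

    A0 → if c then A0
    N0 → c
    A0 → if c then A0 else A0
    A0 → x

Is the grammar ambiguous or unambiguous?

Witness: if c then if c then x else x

Derivation 1: A0 ⇒ if c then A0 ⇒ if c then if c then A0 else A0 ⇒ if c then if c then x else A0 ⇒ if c then if c then x else x
Derivation 2: A0 ⇒ if c then A0 else A0 ⇒ if c then if c then A0 else A0 ⇒ if c then if c then x else A0 ⇒ if c then if c then x else x

Two distinct leftmost derivations for the same string.

Ambiguous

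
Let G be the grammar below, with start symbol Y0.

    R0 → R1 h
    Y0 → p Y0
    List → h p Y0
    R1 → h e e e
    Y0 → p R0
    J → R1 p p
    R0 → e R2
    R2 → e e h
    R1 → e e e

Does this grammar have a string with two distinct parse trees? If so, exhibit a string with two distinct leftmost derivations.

Ambiguous

Witness: p e e e h

Derivation 1: Y0 ⇒ p R0 ⇒ p R1 h ⇒ p e e e h
Derivation 2: Y0 ⇒ p R0 ⇒ p e R2 ⇒ p e e e h

Two distinct leftmost derivations for the same string.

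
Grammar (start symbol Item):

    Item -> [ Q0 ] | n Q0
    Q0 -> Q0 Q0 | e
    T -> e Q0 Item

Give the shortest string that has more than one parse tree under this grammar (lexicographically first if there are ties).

length 2: no string has ≥2 trees
length 3: no string has ≥2 trees
length 4: n e e e has 2 parse trees

Two derivations of n e e e:
  Item ⇒ n Q0 ⇒ n Q0 Q0 ⇒ n Q0 Q0 Q0 ⇒ n e Q0 Q0 ⇒ n e e Q0 ⇒ n e e e
  Item ⇒ n Q0 ⇒ n Q0 Q0 ⇒ n e Q0 ⇒ n e Q0 Q0 ⇒ n e e Q0 ⇒ n e e e

n e e e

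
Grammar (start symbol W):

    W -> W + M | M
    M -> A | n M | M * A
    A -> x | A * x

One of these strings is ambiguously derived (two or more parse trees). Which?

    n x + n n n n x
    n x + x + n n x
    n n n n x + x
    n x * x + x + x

n x + n n n n x: 1 tree
n x + x + n n x: 1 tree
n n n n x + x: 1 tree
n x * x + x + x: 3 trees

n x * x + x + x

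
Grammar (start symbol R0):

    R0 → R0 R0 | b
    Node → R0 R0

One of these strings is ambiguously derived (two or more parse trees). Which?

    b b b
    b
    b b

b b b

b b b: 2 trees
b: 1 tree
b b: 1 tree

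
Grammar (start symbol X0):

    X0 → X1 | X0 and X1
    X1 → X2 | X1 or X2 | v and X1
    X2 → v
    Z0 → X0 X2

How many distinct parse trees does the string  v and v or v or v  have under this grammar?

4

Parse trees for v and v or v or v:
  [X0 [X1 [X1 [X1 v and [X1 [X2 v]]] or [X2 v]] or [X2 v]]]
  [X0 [X1 [X1 v and [X1 [X1 [X2 v]] or [X2 v]]] or [X2 v]]]
  [X0 [X1 v and [X1 [X1 [X1 [X2 v]] or [X2 v]] or [X2 v]]]]
  [X0 [X0 [X1 [X2 v]]] and [X1 [X1 [X1 [X2 v]] or [X2 v]] or [X2 v]]]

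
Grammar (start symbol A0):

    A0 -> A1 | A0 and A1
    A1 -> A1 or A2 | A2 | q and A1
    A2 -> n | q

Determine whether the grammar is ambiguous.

Ambiguous

Witness: q and n

Derivation 1: A0 ⇒ A1 ⇒ q and A1 ⇒ q and A2 ⇒ q and n
Derivation 2: A0 ⇒ A0 and A1 ⇒ A1 and A1 ⇒ A2 and A1 ⇒ q and A1 ⇒ q and A2 ⇒ q and n

Two distinct leftmost derivations for the same string.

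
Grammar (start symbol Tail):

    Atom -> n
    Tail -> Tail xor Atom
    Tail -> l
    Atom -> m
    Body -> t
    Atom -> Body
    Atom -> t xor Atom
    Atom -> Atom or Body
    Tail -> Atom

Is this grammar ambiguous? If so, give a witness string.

Witness: t xor m

Derivation 1: Tail ⇒ Tail xor Atom ⇒ Atom xor Atom ⇒ Body xor Atom ⇒ t xor Atom ⇒ t xor m
Derivation 2: Tail ⇒ Atom ⇒ t xor Atom ⇒ t xor m

Two distinct leftmost derivations for the same string.

Ambiguous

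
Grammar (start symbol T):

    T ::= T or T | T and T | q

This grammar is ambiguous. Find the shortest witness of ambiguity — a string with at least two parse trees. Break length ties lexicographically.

length 1: no string has ≥2 trees
length 3: no string has ≥2 trees
length 5: q and q and q has 2 parse trees

Two derivations of q and q and q:
  T ⇒ T and T ⇒ T and T and T ⇒ q and T and T ⇒ q and q and T ⇒ q and q and q
  T ⇒ T and T ⇒ q and T ⇒ q and T and T ⇒ q and q and T ⇒ q and q and q

q and q and q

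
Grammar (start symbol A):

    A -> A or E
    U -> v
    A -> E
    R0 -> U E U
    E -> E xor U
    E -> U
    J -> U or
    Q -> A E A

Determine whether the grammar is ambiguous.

(Q, J, R0 are unreachable from A, so their rules don't affect L(A).) The grammar is stratified — A handles 'or' (left-recursive), E handles 'xor', U atoms. Each operator has a fixed associativity and precedence level, so every string has one parse.

Unambiguous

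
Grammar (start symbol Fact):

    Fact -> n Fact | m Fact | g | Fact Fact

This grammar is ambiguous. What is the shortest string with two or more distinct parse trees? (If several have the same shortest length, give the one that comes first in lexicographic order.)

length 1: no string has ≥2 trees
length 2: no string has ≥2 trees
length 3: g g g has 2 parse trees

Two derivations of g g g:
  Fact ⇒ Fact Fact ⇒ g Fact ⇒ g Fact Fact ⇒ g g Fact ⇒ g g g
  Fact ⇒ Fact Fact ⇒ Fact Fact Fact ⇒ g Fact Fact ⇒ g g Fact ⇒ g g g

g g g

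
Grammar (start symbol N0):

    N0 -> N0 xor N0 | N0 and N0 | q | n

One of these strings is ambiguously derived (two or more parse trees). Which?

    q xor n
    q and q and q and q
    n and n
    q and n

q and q and q and q

q xor n: 1 tree
q and q and q and q: 5 trees
n and n: 1 tree
q and n: 1 tree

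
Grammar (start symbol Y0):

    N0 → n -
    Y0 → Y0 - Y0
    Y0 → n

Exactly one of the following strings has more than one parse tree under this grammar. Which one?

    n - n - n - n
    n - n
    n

n - n - n - n: 5 trees
n - n: 1 tree
n: 1 tree

n - n - n - n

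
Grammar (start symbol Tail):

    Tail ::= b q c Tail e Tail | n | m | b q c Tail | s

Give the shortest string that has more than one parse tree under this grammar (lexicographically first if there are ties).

b q c b q c m e m

length 1: no string has ≥2 trees
length 4: no string has ≥2 trees
length 6: no string has ≥2 trees
length 7: no string has ≥2 trees
length 9: b q c b q c m e m has 2 parse trees

Two derivations of b q c b q c m e m:
  Tail ⇒ b q c Tail e Tail ⇒ b q c b q c Tail e Tail ⇒ b q c b q c m e Tail ⇒ b q c b q c m e m
  Tail ⇒ b q c Tail ⇒ b q c b q c Tail e Tail ⇒ b q c b q c m e Tail ⇒ b q c b q c m e m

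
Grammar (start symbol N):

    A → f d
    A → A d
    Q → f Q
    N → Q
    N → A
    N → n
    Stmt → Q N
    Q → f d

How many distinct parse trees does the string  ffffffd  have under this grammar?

Parse trees for ffffffd:
  [N [Q f [Q f [Q f [Q f [Q f [Q f d]]]]]]]

1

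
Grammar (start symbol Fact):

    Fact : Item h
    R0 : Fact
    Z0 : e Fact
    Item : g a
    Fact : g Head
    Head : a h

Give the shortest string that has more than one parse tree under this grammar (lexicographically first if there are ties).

g a h

length 3: g a h has 2 parse trees

Two derivations of g a h:
  Fact ⇒ Item h ⇒ g a h
  Fact ⇒ g Head ⇒ g a h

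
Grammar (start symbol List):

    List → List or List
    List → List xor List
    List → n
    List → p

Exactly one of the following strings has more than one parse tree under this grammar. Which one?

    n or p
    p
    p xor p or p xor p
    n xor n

p xor p or p xor p

n or p: 1 tree
p: 1 tree
p xor p or p xor p: 5 trees
n xor n: 1 tree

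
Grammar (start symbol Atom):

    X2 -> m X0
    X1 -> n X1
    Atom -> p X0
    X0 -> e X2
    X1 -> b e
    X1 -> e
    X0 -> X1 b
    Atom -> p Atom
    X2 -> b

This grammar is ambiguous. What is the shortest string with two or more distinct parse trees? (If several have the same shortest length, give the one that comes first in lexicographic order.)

length 3: p e b has 2 parse trees

Two derivations of p e b:
  Atom ⇒ p X0 ⇒ p e X2 ⇒ p e b
  Atom ⇒ p X0 ⇒ p X1 b ⇒ p e b

p e b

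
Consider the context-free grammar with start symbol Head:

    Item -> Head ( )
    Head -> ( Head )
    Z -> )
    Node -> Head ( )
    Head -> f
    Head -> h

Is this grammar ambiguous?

(Z, Item, Node are unreachable from Head, so their rules don't affect L(Head).) Each string is a nest of matched brackets around a single atom. An opening bracket forces the recursive rule; an atom forces the base rule.

Unambiguous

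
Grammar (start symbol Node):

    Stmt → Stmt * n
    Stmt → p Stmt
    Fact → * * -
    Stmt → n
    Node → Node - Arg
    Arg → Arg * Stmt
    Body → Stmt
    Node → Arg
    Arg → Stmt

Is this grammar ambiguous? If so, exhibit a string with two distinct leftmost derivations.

Ambiguous

Witness: n * n

Derivation 1: Node ⇒ Arg ⇒ Arg * Stmt ⇒ Stmt * Stmt ⇒ n * Stmt ⇒ n * n
Derivation 2: Node ⇒ Arg ⇒ Stmt ⇒ Stmt * n ⇒ n * n

Two distinct leftmost derivations for the same string.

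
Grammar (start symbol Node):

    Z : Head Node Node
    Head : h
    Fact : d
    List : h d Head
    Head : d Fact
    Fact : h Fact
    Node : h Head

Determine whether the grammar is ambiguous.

Only Node, Head, Fact are reachable from Node; ignoring the rest: The reachable rules are right-linear with at most one rule per (nonterminal, next-terminal) pair. Each input token forces the next rule, so parsing is deterministic.

Unambiguous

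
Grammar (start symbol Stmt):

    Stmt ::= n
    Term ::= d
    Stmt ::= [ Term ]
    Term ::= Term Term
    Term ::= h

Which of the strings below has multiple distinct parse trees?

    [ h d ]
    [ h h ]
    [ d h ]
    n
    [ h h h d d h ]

[ h h h d d h ]

[ h d ]: 1 tree
[ h h ]: 1 tree
[ d h ]: 1 tree
n: 1 tree
[ h h h d d h ]: 42 trees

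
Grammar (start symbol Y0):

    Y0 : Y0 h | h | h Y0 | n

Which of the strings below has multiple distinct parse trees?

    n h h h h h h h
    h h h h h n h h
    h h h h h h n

h h h h h n h h

n h h h h h h h: 1 tree
h h h h h n h h: 21 trees
h h h h h h n: 1 tree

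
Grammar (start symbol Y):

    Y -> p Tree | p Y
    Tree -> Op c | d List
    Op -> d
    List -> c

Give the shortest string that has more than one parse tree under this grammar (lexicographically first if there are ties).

length 3: p d c has 2 parse trees

Two derivations of p d c:
  Y ⇒ p Tree ⇒ p Op c ⇒ p d c
  Y ⇒ p Tree ⇒ p d List ⇒ p d c

p d c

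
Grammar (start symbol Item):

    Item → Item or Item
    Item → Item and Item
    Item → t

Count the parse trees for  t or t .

Parse trees for t or t:
  [Item [Item t] or [Item t]]

1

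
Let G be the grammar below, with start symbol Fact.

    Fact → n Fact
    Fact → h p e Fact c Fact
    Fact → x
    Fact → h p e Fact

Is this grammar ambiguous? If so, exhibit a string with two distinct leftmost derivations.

Witness: h p e h p e x c x

Derivation 1: Fact ⇒ h p e Fact c Fact ⇒ h p e h p e Fact c Fact ⇒ h p e h p e x c Fact ⇒ h p e h p e x c x
Derivation 2: Fact ⇒ h p e Fact ⇒ h p e h p e Fact c Fact ⇒ h p e h p e x c Fact ⇒ h p e h p e x c x

Two distinct leftmost derivations for the same string.

Ambiguous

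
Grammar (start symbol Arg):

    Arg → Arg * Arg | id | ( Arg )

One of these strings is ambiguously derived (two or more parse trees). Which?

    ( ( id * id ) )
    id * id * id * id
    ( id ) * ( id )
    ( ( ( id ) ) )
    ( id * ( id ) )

( ( id * id ) ): 1 tree
id * id * id * id: 5 trees
( id ) * ( id ): 1 tree
( ( ( id ) ) ): 1 tree
( id * ( id ) ): 1 tree

id * id * id * id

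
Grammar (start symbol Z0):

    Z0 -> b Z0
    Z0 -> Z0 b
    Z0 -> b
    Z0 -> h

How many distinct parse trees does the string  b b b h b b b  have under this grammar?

Parse trees for b b b h b b b (showing first 6 of 20):
  [Z0 b [Z0 b [Z0 b [Z0 [Z0 [Z0 [Z0 h] b] b] b]]]]
  [Z0 b [Z0 b [Z0 [Z0 b [Z0 [Z0 [Z0 h] b] b]] b]]]
  [Z0 b [Z0 b [Z0 [Z0 [Z0 b [Z0 [Z0 h] b]] b] b]]]
  [Z0 b [Z0 b [Z0 [Z0 [Z0 [Z0 b [Z0 h]] b] b] b]]]
  [Z0 b [Z0 [Z0 b [Z0 b [Z0 [Z0 [Z0 h] b] b]]] b]]
  [Z0 b [Z0 [Z0 b [Z0 [Z0 b [Z0 [Z0 h] b]] b]] b]]

20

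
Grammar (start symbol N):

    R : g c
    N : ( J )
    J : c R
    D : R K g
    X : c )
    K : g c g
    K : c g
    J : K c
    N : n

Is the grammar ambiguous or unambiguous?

Witness: ( c g c )

Derivation 1: N ⇒ ( J ) ⇒ ( c R ) ⇒ ( c g c )
Derivation 2: N ⇒ ( J ) ⇒ ( K c ) ⇒ ( c g c )

Two distinct leftmost derivations for the same string.

Ambiguous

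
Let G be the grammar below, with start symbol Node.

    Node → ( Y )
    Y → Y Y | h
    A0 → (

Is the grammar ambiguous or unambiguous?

Witness: ( h h h )

Derivation 1: Node ⇒ ( Y ) ⇒ ( Y Y ) ⇒ ( Y Y Y ) ⇒ ( h Y Y ) ⇒ ( h h Y ) ⇒ ( h h h )
Derivation 2: Node ⇒ ( Y ) ⇒ ( Y Y ) ⇒ ( h Y ) ⇒ ( h Y Y ) ⇒ ( h h Y ) ⇒ ( h h h )

Two distinct leftmost derivations for the same string.

Ambiguous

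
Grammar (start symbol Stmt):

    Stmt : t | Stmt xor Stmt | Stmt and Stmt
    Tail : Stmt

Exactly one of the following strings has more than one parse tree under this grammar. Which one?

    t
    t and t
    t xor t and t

t: 1 tree
t and t: 1 tree
t xor t and t: 2 trees

t xor t and t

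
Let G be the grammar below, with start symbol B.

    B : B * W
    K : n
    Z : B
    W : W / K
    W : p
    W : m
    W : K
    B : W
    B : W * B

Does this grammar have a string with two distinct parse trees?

Ambiguous

Witness: m * m

Derivation 1: B ⇒ B * W ⇒ W * W ⇒ m * W ⇒ m * m
Derivation 2: B ⇒ W * B ⇒ m * B ⇒ m * W ⇒ m * m

Two distinct leftmost derivations for the same string.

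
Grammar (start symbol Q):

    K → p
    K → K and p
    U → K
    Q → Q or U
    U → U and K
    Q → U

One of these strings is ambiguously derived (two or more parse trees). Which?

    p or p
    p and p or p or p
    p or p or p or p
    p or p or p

p or p: 1 tree
p and p or p or p: 2 trees
p or p or p or p: 1 tree
p or p or p: 1 tree

p and p or p or p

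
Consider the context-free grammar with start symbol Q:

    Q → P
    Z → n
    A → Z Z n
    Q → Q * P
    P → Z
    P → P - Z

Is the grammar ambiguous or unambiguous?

(A is unreachable from Q, so its rules don't affect L(Q).) The grammar is stratified — Q handles '*' (left-recursive), P handles '-', Z atoms. Each operator has a fixed associativity and precedence level, so every string has one parse.

Unambiguous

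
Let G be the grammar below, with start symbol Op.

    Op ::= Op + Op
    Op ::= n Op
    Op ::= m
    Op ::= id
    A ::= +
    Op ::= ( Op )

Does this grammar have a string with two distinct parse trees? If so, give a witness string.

Witness: n id + id

Derivation 1: Op ⇒ Op + Op ⇒ n Op + Op ⇒ n id + Op ⇒ n id + id
Derivation 2: Op ⇒ n Op ⇒ n Op + Op ⇒ n id + Op ⇒ n id + id

Two distinct leftmost derivations for the same string.

Ambiguous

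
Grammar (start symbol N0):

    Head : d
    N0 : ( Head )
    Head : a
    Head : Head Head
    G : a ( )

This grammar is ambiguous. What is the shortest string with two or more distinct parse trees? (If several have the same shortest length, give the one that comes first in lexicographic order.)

length 3: no string has ≥2 trees
length 4: no string has ≥2 trees
length 5: ( a a a ) has 2 parse trees

Two derivations of ( a a a ):
  N0 ⇒ ( Head ) ⇒ ( Head Head ) ⇒ ( a Head ) ⇒ ( a Head Head ) ⇒ ( a a Head ) ⇒ ( a a a )
  N0 ⇒ ( Head ) ⇒ ( Head Head ) ⇒ ( Head Head Head ) ⇒ ( a Head Head ) ⇒ ( a a Head ) ⇒ ( a a a )

( a a a )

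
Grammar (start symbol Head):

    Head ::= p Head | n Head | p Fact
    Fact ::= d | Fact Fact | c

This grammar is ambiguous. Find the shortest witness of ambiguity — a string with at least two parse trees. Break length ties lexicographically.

length 2: no string has ≥2 trees
length 3: no string has ≥2 trees
length 4: p c c c has 2 parse trees

Two derivations of p c c c:
  Head ⇒ p Fact ⇒ p Fact Fact ⇒ p Fact Fact Fact ⇒ p c Fact Fact ⇒ p c c Fact ⇒ p c c c
  Head ⇒ p Fact ⇒ p Fact Fact ⇒ p c Fact ⇒ p c Fact Fact ⇒ p c c Fact ⇒ p c c c

p c c c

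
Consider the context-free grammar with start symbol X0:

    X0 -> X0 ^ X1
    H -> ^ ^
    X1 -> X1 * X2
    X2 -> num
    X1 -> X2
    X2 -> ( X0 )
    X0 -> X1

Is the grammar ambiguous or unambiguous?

Only X0, X1, X2 are reachable from X0; ignoring the rest: X0 → X0 ^ X1 | X1  ;  X1 → X1 * X2 | X2  — a left-associative chain with X2 at the bottom. Each string factors uniquely by precedence.

Unambiguous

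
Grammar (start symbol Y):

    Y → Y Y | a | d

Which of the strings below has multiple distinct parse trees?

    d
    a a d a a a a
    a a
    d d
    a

d: 1 tree
a a d a a a a: 132 trees
a a: 1 tree
d d: 1 tree
a: 1 tree

a a d a a a a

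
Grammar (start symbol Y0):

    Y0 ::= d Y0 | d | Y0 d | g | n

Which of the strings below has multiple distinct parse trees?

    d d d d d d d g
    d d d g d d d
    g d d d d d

d d d g d d d

d d d d d d d g: 1 tree
d d d g d d d: 20 trees
g d d d d d: 1 tree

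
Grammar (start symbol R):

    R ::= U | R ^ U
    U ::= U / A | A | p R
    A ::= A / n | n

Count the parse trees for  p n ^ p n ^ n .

5

Parse trees for p n ^ p n ^ n:
  [R [U p [R [R [U [A n]]] ^ [U p [R [R [U [A n]]] ^ [U [A n]]]]]]]
  [R [U p [R [R [R [U [A n]]] ^ [U p [R [U [A n]]]]] ^ [U [A n]]]]]
  [R [R [U p [R [U [A n]]]]] ^ [U p [R [R [U [A n]]] ^ [U [A n]]]]]
  [R [R [U p [R [R [U [A n]]] ^ [U p [R [U [A n]]]]]]] ^ [U [A n]]]
  [R [R [R [U p [R [U [A n]]]]] ^ [U p [R [U [A n]]]]] ^ [U [A n]]]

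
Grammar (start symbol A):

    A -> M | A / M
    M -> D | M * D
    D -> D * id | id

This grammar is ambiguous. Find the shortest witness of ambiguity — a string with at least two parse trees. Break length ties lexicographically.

id * id

length 1: no string has ≥2 trees
length 3: id * id has 2 parse trees

Two derivations of id * id:
  A ⇒ M ⇒ D ⇒ D * id ⇒ id * id
  A ⇒ M ⇒ M * D ⇒ D * D ⇒ id * D ⇒ id * id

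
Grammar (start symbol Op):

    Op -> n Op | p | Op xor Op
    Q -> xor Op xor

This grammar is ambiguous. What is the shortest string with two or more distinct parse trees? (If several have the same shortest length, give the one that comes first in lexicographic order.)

n p xor p

length 1: no string has ≥2 trees
length 2: no string has ≥2 trees
length 3: no string has ≥2 trees
length 4: n p xor p has 2 parse trees

Two derivations of n p xor p:
  Op ⇒ n Op ⇒ n Op xor Op ⇒ n p xor Op ⇒ n p xor p
  Op ⇒ Op xor Op ⇒ n Op xor Op ⇒ n p xor Op ⇒ n p xor p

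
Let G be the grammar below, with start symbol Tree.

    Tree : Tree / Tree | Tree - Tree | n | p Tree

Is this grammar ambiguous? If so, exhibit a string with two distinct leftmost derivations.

Witness: p n - n

Derivation 1: Tree ⇒ Tree - Tree ⇒ p Tree - Tree ⇒ p n - Tree ⇒ p n - n
Derivation 2: Tree ⇒ p Tree ⇒ p Tree - Tree ⇒ p n - Tree ⇒ p n - n

Two distinct leftmost derivations for the same string.

Ambiguous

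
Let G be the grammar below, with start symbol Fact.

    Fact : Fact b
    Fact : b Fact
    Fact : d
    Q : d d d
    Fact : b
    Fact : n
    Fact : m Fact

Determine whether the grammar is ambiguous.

Witness: b b

Derivation 1: Fact ⇒ Fact b ⇒ b b
Derivation 2: Fact ⇒ b Fact ⇒ b b

Two distinct leftmost derivations for the same string.

Ambiguous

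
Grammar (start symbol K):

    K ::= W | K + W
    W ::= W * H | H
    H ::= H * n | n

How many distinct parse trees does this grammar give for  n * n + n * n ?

4

Parse trees for n * n + n * n:
  [K [K [W [W [H n]] * [H n]]] + [W [W [H n]] * [H n]]]
  [K [K [W [W [H n]] * [H n]]] + [W [H [H n] * n]]]
  [K [K [W [H [H n] * n]]] + [W [W [H n]] * [H n]]]
  [K [K [W [H [H n] * n]]] + [W [H [H n] * n]]]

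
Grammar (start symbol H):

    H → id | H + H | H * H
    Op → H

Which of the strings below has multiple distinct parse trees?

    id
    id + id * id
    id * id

id: 1 tree
id + id * id: 2 trees
id * id: 1 tree

id + id * id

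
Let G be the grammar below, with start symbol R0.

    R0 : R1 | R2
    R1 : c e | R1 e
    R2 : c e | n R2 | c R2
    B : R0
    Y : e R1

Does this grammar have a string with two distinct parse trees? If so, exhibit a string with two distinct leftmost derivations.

Ambiguous

Witness: c e

Derivation 1: R0 ⇒ R1 ⇒ c e
Derivation 2: R0 ⇒ R2 ⇒ c e

Two distinct leftmost derivations for the same string.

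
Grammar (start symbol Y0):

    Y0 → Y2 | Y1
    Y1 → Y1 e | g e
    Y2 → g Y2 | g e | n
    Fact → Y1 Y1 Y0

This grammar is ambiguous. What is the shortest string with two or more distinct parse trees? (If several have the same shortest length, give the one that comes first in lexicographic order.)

g e

length 1: no string has ≥2 trees
length 2: g e has 2 parse trees

Two derivations of g e:
  Y0 ⇒ Y2 ⇒ g e
  Y0 ⇒ Y1 ⇒ g e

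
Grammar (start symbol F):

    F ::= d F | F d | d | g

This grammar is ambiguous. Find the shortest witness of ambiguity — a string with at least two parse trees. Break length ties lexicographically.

d d

length 1: no string has ≥2 trees
length 2: d d has 2 parse trees

Two derivations of d d:
  F ⇒ d F ⇒ d d
  F ⇒ F d ⇒ d d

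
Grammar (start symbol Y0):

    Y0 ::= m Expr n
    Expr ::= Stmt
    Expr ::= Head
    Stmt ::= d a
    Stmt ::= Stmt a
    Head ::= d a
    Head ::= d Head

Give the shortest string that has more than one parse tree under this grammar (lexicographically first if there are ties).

m d a n

length 4: m d a n has 2 parse trees

Two derivations of m d a n:
  Y0 ⇒ m Expr n ⇒ m Stmt n ⇒ m d a n
  Y0 ⇒ m Expr n ⇒ m Head n ⇒ m d a n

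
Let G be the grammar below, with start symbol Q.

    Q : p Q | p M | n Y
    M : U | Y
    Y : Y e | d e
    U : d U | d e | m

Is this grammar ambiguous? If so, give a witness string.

Ambiguous

Witness: p d e

Derivation 1: Q ⇒ p M ⇒ p U ⇒ p d e
Derivation 2: Q ⇒ p M ⇒ p Y ⇒ p d e

Two distinct leftmost derivations for the same string.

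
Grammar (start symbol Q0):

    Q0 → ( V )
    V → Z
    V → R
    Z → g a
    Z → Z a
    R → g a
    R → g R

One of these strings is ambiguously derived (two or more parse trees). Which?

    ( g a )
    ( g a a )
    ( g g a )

( g a ): 2 trees
( g a a ): 1 tree
( g g a ): 1 tree

( g a )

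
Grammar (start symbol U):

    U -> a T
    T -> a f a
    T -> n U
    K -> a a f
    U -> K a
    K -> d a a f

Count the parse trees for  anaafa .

2

Parse trees for anaafa:
  [U a [T n [U a [T a f a]]]]
  [U a [T n [U [K a a f] a]]]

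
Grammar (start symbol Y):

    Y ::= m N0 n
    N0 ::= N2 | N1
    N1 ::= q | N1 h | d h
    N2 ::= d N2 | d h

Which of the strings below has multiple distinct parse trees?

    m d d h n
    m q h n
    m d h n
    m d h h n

m d h n

m d d h n: 1 tree
m q h n: 1 tree
m d h n: 2 trees
m d h h n: 1 tree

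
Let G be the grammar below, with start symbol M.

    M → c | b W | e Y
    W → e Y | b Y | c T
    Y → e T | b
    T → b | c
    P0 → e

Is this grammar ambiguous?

Only M, W, Y, T are reachable from M; ignoring the rest: Restricted to the reachable nonterminals, every rule has the form A → t or A → t B, and no two rules for the same A share a first terminal. The grammar encodes a DFA — one run per string.

Unambiguous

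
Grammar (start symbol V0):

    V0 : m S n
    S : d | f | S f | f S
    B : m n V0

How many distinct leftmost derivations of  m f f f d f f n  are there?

Parse trees for m f f f d f f n (showing first 6 of 10):
  [V0 m [S [S [S f [S f [S f [S d]]]] f] f] n]
  [V0 m [S [S f [S [S f [S f [S d]]] f]] f] n]
  [V0 m [S [S f [S f [S [S f [S d]] f]]] f] n]
  [V0 m [S [S f [S f [S f [S [S d] f]]]] f] n]
  [V0 m [S f [S [S [S f [S f [S d]]] f] f]] n]
  [V0 m [S f [S [S f [S [S f [S d]] f]] f]] n]

10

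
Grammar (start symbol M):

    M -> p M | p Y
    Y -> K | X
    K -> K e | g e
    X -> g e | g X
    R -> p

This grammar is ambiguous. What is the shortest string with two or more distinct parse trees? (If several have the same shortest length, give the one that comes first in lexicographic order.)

length 3: p g e has 2 parse trees

Two derivations of p g e:
  M ⇒ p Y ⇒ p K ⇒ p g e
  M ⇒ p Y ⇒ p X ⇒ p g e

p g e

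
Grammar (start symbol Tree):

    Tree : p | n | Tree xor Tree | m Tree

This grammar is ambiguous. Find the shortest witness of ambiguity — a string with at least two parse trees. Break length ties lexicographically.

length 1: no string has ≥2 trees
length 2: no string has ≥2 trees
length 3: no string has ≥2 trees
length 4: m n xor n has 2 parse trees

Two derivations of m n xor n:
  Tree ⇒ Tree xor Tree ⇒ m Tree xor Tree ⇒ m n xor Tree ⇒ m n xor n
  Tree ⇒ m Tree ⇒ m Tree xor Tree ⇒ m n xor Tree ⇒ m n xor n

m n xor n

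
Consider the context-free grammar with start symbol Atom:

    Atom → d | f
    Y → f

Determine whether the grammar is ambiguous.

Unambiguous

(Y is unreachable from Atom, so its rules don't affect L(Atom).) Each reachable nonterminal has at most one production per leading terminal, and all productions are right-linear; the derivation is determined token-by-token.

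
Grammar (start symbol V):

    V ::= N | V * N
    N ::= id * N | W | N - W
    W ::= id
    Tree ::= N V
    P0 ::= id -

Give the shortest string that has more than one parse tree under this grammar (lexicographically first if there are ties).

length 1: no string has ≥2 trees
length 3: id * id has 2 parse trees

Two derivations of id * id:
  V ⇒ N ⇒ id * N ⇒ id * W ⇒ id * id
  V ⇒ V * N ⇒ N * N ⇒ W * N ⇒ id * N ⇒ id * W ⇒ id * id

id * id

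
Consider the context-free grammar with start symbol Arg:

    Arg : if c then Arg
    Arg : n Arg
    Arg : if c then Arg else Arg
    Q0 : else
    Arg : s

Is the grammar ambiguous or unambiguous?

Witness: if c then if c then s else s

Derivation 1: Arg ⇒ if c then Arg ⇒ if c then if c then Arg else Arg ⇒ if c then if c then s else Arg ⇒ if c then if c then s else s
Derivation 2: Arg ⇒ if c then Arg else Arg ⇒ if c then if c then Arg else Arg ⇒ if c then if c then s else Arg ⇒ if c then if c then s else s

Two distinct leftmost derivations for the same string.

Ambiguous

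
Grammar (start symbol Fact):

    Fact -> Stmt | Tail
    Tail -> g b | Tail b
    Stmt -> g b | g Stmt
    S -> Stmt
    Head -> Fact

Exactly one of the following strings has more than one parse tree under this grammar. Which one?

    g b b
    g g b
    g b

g b

g b b: 1 tree
g g b: 1 tree
g b: 2 trees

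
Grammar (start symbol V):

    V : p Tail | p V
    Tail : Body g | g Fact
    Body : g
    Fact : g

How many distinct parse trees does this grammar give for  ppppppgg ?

2

Parse trees for ppppppgg:
  [V p [V p [V p [V p [V p [V p [Tail [Body g] g]]]]]]]
  [V p [V p [V p [V p [V p [V p [Tail g [Fact g]]]]]]]]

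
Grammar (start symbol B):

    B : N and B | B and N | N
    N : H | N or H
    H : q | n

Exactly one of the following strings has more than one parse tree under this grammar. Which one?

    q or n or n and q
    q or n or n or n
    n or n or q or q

q or n or n and q: 2 trees
q or n or n or n: 1 tree
n or n or q or q: 1 tree

q or n or n and q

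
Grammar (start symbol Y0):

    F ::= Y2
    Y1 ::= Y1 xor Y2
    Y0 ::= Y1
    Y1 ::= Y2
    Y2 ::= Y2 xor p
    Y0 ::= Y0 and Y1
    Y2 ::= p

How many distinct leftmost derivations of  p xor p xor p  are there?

Parse trees for p xor p xor p:
  [Y0 [Y1 [Y1 [Y2 p]] xor [Y2 [Y2 p] xor p]]]
  [Y0 [Y1 [Y1 [Y1 [Y2 p]] xor [Y2 p]] xor [Y2 p]]]
  [Y0 [Y1 [Y1 [Y2 [Y2 p] xor p]] xor [Y2 p]]]
  [Y0 [Y1 [Y2 [Y2 [Y2 p] xor p] xor p]]]

4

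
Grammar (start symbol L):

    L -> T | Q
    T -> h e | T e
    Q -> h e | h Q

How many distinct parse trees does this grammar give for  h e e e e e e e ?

Parse trees for h e e e e e e e:
  [L [T [T [T [T [T [T [T h e] e] e] e] e] e] e]]

1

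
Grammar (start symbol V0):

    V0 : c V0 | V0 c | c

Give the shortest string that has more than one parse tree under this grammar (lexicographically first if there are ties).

length 1: no string has ≥2 trees
length 2: c c has 2 parse trees

Two derivations of c c:
  V0 ⇒ c V0 ⇒ c c
  V0 ⇒ V0 c ⇒ c c

c c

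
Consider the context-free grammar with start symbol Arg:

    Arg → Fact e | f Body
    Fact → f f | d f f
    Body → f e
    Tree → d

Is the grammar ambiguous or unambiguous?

Witness: f f e

Derivation 1: Arg ⇒ Fact e ⇒ f f e
Derivation 2: Arg ⇒ f Body ⇒ f f e

Two distinct leftmost derivations for the same string.

Ambiguous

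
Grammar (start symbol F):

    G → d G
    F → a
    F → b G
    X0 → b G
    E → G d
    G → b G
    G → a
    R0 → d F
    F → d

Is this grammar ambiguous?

(R0, E, X0 are unreachable from F, so their rules don't affect L(F).) The reachable rules are right-linear with at most one rule per (nonterminal, next-terminal) pair. Each input token forces the next rule, so parsing is deterministic.

Unambiguous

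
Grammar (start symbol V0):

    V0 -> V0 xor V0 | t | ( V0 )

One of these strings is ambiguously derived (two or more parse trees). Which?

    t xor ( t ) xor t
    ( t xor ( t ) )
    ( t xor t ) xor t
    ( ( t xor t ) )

t xor ( t ) xor t: 2 trees
( t xor ( t ) ): 1 tree
( t xor t ) xor t: 1 tree
( ( t xor t ) ): 1 tree

t xor ( t ) xor t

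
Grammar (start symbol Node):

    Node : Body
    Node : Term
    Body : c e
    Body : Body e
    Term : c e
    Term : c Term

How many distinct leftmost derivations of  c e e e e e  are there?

1

Parse trees for c e e e e e:
  [Node [Body [Body [Body [Body [Body c e] e] e] e] e]]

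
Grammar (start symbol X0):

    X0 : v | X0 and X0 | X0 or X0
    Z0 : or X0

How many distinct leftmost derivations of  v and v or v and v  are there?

5

Parse trees for v and v or v and v:
  [X0 [X0 v] and [X0 [X0 [X0 v] or [X0 v]] and [X0 v]]]
  [X0 [X0 v] and [X0 [X0 v] or [X0 [X0 v] and [X0 v]]]]
  [X0 [X0 [X0 v] and [X0 [X0 v] or [X0 v]]] and [X0 v]]
  [X0 [X0 [X0 [X0 v] and [X0 v]] or [X0 v]] and [X0 v]]
  [X0 [X0 [X0 v] and [X0 v]] or [X0 [X0 v] and [X0 v]]]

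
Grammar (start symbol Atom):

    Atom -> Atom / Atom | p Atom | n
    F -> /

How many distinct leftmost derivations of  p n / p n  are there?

2

Parse trees for p n / p n:
  [Atom [Atom p [Atom n]] / [Atom p [Atom n]]]
  [Atom p [Atom [Atom n] / [Atom p [Atom n]]]]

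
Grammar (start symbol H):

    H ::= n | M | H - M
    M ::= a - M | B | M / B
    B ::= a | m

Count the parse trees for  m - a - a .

Parse trees for m - a - a:
  [H [H [M [B m]]] - [M a - [M [B a]]]]
  [H [H [H [M [B m]]] - [M [B a]]] - [M [B a]]]

2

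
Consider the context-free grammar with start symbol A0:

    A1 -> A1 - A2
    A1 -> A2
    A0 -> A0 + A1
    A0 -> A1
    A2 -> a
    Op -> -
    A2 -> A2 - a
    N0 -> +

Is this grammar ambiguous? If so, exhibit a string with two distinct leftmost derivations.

Ambiguous

Witness: a - a

Derivation 1: A0 ⇒ A1 ⇒ A1 - A2 ⇒ A2 - A2 ⇒ a - A2 ⇒ a - a
Derivation 2: A0 ⇒ A1 ⇒ A2 ⇒ A2 - a ⇒ a - a

Two distinct leftmost derivations for the same string.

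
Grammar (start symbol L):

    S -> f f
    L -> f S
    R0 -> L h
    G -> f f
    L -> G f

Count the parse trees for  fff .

2

Parse trees for fff:
  [L f [S f f]]
  [L [G f f] f]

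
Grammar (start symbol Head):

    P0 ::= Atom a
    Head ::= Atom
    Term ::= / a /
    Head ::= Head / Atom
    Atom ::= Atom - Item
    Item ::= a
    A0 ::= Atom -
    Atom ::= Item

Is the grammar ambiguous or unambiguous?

(P0, Term, A0 are unreachable from Head, so their rules don't affect L(Head).) Head → Head / Atom | Atom  ;  Atom → Atom - Item | Item  — a left-associative chain with Item at the bottom. Each string factors uniquely by precedence.

Unambiguous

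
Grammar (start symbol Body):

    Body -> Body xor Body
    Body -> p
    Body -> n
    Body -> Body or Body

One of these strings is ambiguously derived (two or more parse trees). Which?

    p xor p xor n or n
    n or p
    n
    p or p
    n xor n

p xor p xor n or n: 5 trees
n or p: 1 tree
n: 1 tree
p or p: 1 tree
n xor n: 1 tree

p xor p xor n or n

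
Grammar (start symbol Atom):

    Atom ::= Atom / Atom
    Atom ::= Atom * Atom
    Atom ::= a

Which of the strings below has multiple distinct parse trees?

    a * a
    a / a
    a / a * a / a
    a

a / a * a / a

a * a: 1 tree
a / a: 1 tree
a / a * a / a: 5 trees
a: 1 tree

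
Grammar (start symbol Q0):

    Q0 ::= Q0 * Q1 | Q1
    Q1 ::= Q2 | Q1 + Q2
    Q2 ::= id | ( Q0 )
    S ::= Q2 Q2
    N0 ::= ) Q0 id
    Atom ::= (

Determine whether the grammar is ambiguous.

Unambiguous

Only Q0, Q1, Q2 are reachable from Q0; ignoring the rest: Q0 → Q0 * Q1 | Q1  ;  Q1 → Q1 + Q2 | Q2  — a left-associative chain with Q2 at the bottom. Each string factors uniquely by precedence.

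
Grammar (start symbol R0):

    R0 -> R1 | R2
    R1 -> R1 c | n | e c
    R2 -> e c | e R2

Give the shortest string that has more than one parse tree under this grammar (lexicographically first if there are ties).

length 1: no string has ≥2 trees
length 2: e c has 2 parse trees

Two derivations of e c:
  R0 ⇒ R1 ⇒ e c
  R0 ⇒ R2 ⇒ e c

e c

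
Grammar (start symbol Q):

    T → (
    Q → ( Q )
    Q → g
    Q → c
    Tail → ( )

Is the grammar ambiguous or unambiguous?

(Tail, T are unreachable from Q, so their rules don't affect L(Q).) Each string is a nest of matched brackets around a single atom. An opening bracket forces the recursive rule; an atom forces the base rule.

Unambiguous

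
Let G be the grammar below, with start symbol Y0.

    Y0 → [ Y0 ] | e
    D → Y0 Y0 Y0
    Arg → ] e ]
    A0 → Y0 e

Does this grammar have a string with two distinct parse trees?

Unambiguous

(D, Arg, A0 are unreachable from Y0, so their rules don't affect L(Y0).) L(Y0) is { openⁿ atom closeⁿ : n ≥ 0 }. The bracket depth fixes n, and the derivation is forced at every step.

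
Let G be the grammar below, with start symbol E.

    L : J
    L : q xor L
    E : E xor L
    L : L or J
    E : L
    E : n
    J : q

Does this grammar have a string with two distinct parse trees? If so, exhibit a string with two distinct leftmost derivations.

Ambiguous

Witness: q xor q

Derivation 1: E ⇒ E xor L ⇒ L xor L ⇒ J xor L ⇒ q xor L ⇒ q xor J ⇒ q xor q
Derivation 2: E ⇒ L ⇒ q xor L ⇒ q xor J ⇒ q xor q

Two distinct leftmost derivations for the same string.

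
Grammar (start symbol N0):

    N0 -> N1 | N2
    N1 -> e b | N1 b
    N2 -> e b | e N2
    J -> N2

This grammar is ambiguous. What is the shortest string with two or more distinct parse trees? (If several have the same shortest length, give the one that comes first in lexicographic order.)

e b

length 2: e b has 2 parse trees

Two derivations of e b:
  N0 ⇒ N1 ⇒ e b
  N0 ⇒ N2 ⇒ e b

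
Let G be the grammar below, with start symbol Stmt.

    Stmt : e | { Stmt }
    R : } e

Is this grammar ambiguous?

Only Stmt is reachable from Stmt; ignoring the rest: Each string is a nest of matched brackets around a single atom. An opening bracket forces the recursive rule; an atom forces the base rule.

Unambiguous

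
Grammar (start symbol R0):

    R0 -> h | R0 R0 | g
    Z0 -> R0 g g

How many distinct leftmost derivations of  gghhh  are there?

14

Parse trees for gghhh (showing first 6 of 14):
  [R0 [R0 g] [R0 [R0 g] [R0 [R0 h] [R0 [R0 h] [R0 h]]]]]
  [R0 [R0 g] [R0 [R0 g] [R0 [R0 [R0 h] [R0 h]] [R0 h]]]]
  [R0 [R0 g] [R0 [R0 [R0 g] [R0 h]] [R0 [R0 h] [R0 h]]]]
  [R0 [R0 g] [R0 [R0 [R0 g] [R0 [R0 h] [R0 h]]] [R0 h]]]
  [R0 [R0 g] [R0 [R0 [R0 [R0 g] [R0 h]] [R0 h]] [R0 h]]]
  [R0 [R0 [R0 g] [R0 g]] [R0 [R0 h] [R0 [R0 h] [R0 h]]]]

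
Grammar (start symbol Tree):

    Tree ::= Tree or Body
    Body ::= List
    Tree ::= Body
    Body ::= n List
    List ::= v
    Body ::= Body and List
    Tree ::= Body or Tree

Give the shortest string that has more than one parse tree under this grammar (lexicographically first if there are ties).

v or v

length 1: no string has ≥2 trees
length 2: no string has ≥2 trees
length 3: v or v has 2 parse trees

Two derivations of v or v:
  Tree ⇒ Tree or Body ⇒ Body or Body ⇒ List or Body ⇒ v or Body ⇒ v or List ⇒ v or v
  Tree ⇒ Body or Tree ⇒ List or Tree ⇒ v or Tree ⇒ v or Body ⇒ v or List ⇒ v or v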